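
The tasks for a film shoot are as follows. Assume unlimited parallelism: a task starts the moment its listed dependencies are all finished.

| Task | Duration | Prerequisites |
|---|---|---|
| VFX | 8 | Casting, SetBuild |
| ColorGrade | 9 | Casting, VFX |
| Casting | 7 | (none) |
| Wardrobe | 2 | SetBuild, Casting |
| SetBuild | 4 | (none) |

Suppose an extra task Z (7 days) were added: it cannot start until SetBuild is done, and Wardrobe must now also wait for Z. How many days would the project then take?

24

Originally the project takes 24 days.
With Z inserted, Wardrobe now waits for max(SetBuild, Casting, Z).
New critical path: Casting→VFX→ColorGrade = 7+8+9 = 24 ⇒ 24 days.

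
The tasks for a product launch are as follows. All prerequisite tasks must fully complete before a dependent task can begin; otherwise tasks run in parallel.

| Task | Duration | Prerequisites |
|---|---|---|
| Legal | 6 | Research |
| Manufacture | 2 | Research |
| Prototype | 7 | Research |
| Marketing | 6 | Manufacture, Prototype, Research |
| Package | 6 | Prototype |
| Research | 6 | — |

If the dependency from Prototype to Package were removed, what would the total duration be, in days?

19

Original critical path: Research→Prototype→Package = 6+7+6 = 19 ⇒ 19 days.
Without Prototype→Package, Package's earliest start moves from 13 to 0.
After: Research→Prototype→Marketing = 6+7+6 = 19 → 19 days.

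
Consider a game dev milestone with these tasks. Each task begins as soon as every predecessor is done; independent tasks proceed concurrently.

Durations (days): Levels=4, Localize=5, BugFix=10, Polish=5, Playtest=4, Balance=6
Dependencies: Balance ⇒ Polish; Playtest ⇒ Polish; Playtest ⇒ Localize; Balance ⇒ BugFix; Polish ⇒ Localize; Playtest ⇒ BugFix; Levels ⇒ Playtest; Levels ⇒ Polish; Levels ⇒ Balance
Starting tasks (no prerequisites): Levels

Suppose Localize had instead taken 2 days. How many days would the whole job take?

The binding path is Levels→Balance→Polish→Localize = 4+6+5+5 = 20; finish at 20 days.
Localize is on the critical path; changing it to 2 makes that path 17 days.
Now Levels→Balance→BugFix = 4+6+10 = 20 is longest, so the finish becomes 20 days.

20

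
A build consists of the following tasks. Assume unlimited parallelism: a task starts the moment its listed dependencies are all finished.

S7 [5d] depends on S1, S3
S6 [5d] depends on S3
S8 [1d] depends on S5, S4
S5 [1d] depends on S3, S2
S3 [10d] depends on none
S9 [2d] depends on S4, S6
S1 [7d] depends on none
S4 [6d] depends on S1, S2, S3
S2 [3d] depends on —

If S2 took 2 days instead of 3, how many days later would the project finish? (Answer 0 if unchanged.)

Actual critical path: S3→S4→S9 = 10+6+2 = 18 ⇒ 18 days.
S2 is off the critical path — its longest chain is 11 days, giving 7 of slack.
No other chain overtakes it, so the finish is 18 days.
Change in finish: 18 − 18 = +0 days.

0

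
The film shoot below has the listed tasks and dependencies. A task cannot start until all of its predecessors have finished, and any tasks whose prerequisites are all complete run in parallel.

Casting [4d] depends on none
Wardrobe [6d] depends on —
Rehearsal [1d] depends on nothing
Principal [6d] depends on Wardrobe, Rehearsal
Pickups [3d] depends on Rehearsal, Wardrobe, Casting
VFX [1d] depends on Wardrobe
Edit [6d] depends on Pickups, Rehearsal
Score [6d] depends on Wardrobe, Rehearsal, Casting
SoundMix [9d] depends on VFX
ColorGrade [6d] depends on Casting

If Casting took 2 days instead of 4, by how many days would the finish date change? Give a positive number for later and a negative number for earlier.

Baseline: Wardrobe→VFX→SoundMix = 6+1+9 = 16 → 16 days.
The longest path through Casting is only 13 days, so Casting has float 3.
No other chain overtakes it, so the finish is 16 days.
Change in finish: 16 − 16 = +0 days.

0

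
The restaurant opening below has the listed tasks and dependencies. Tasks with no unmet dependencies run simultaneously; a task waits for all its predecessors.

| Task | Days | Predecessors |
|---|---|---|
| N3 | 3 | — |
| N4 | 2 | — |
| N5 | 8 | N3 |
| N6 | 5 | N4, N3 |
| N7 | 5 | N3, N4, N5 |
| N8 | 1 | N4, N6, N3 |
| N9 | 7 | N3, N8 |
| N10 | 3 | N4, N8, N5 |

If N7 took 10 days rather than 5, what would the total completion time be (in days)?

21

Actual critical path: N3→N5→N7 = 3+8+5 = 16 ⇒ 16 days.
N7 is on the critical path; changing it to 10 makes that path 21 days.
No other chain overtakes it, so the finish is 21 days.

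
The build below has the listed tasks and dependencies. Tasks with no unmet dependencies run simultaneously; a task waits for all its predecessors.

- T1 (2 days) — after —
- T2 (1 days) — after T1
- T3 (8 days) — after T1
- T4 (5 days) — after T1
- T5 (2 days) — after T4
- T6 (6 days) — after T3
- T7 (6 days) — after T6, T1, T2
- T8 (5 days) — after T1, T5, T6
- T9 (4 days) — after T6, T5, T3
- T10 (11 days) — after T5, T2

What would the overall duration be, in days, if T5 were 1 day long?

22

Baseline: T1→T3→T6→T7 = 2+8+6+6 = 22 → 22 days.
T5 is off the critical path — its longest chain is 20 days, giving 2 of slack.
No other chain overtakes it, so the finish is 22 days.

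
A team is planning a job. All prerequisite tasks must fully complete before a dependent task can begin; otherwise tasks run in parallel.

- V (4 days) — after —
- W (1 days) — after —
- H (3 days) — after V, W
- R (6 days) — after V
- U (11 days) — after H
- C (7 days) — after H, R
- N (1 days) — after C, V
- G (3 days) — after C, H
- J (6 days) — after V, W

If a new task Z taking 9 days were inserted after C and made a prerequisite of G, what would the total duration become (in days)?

Originally the project takes 20 days.
With Z inserted, G now waits for max(C, H, Z).
New critical path: V→R→C→Z→G = 4+6+7+9+3 = 29 ⇒ 29 days.

29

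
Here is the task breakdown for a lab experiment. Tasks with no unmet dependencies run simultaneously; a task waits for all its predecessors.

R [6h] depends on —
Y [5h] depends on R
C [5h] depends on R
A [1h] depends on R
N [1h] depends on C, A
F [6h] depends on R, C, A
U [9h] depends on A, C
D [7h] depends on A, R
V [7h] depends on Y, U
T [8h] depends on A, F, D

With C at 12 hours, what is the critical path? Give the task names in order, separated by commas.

As given, the longest chain is R→C→U→V = 6+5+9+7 = 27, so the finish is 27 hours.
C lies on that path, so at 12 hours the path becomes 34 hours.
That remains the longest chain; total 34 hours.

R, C, U, V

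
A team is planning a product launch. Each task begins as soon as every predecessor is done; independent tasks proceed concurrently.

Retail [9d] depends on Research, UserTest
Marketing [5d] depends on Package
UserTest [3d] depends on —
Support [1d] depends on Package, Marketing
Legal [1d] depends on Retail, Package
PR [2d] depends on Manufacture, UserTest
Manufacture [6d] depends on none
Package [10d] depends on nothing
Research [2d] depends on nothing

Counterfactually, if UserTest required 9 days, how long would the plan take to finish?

19

As given, the longest chain is Package→Marketing→Support = 10+5+1 = 16, so the finish is 16 days.
UserTest has 3 days of float (longest path through it is 13).
The binding chain switches to UserTest→Retail→Legal = 9+9+1 = 19; finish 19 days.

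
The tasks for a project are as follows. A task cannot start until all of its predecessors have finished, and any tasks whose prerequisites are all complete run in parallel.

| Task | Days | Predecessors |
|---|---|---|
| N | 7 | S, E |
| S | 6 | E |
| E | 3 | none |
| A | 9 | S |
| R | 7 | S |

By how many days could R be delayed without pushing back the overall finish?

E→S→A = 3+6+9 = 18 sets the makespan at 18 days.
R finishes as early as 16 and must finish by 18.
Float = 18 − 16 = 2.

2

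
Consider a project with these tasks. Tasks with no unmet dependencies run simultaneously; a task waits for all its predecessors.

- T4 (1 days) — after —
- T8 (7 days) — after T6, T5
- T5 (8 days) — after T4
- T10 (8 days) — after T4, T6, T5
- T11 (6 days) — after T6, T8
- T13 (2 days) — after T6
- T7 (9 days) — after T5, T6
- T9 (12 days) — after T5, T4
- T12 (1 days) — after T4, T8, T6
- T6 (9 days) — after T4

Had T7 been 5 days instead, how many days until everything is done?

23

As given, the longest chain is T4→T6→T8→T11 = 1+9+7+6 = 23, so the finish is 23 days.
T7 is off the critical path — its longest chain is 19 days, giving 4 of slack.
That remains the longest chain; total 23 days.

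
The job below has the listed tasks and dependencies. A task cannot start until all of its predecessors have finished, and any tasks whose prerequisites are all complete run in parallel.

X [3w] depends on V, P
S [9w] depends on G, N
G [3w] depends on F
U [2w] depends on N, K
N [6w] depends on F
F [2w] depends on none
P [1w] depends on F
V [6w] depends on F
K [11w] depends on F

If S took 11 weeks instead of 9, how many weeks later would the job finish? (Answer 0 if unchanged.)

2

Baseline: F→N→S = 2+6+9 = 17 → 17 weeks.
Since S is critical, the +2 change carries straight to that chain (now 19 weeks).
No other chain overtakes it, so the finish is 19 weeks.
Change in finish: 19 − 17 = +2 weeks.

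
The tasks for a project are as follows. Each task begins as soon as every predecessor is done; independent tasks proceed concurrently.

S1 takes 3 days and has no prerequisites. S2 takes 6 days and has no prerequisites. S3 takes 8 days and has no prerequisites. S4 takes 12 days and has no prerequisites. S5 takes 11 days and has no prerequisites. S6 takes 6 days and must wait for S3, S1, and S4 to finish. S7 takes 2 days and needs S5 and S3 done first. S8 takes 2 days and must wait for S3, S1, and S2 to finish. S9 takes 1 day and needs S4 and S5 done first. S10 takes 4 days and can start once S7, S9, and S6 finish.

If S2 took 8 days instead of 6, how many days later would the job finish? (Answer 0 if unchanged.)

The binding path is S4→S6→S10 = 12+6+4 = 22; finish at 22 days.
S2 has 14 days of float (longest path through it is 8).
The critical path is still S4→S6→S10; finish is now 22 days.
Change in finish: 22 − 22 = +0 days.

0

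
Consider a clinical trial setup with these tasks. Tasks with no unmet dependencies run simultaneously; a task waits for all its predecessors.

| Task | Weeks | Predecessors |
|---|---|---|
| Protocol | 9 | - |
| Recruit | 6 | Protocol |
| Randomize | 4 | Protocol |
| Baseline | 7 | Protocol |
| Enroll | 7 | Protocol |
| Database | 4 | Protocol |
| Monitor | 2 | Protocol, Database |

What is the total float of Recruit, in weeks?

Protocol→Baseline = 9+7 = 16 sets the makespan at 16 weeks.
Recruit finishes as early as 15 and must finish by 16.
Float = 16 − 15 = 1.

1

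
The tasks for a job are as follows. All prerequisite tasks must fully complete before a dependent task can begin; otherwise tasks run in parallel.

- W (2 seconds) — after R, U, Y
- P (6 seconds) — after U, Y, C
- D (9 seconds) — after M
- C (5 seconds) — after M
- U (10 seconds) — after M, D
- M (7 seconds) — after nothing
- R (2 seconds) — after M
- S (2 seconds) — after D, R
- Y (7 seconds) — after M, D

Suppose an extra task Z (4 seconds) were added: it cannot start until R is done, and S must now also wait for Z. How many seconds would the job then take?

32

Originally the job takes 32 seconds.
With Z inserted, S now waits for max(D, R, Z).
New critical path: M→D→U→P = 7+9+10+6 = 32 ⇒ 32 seconds.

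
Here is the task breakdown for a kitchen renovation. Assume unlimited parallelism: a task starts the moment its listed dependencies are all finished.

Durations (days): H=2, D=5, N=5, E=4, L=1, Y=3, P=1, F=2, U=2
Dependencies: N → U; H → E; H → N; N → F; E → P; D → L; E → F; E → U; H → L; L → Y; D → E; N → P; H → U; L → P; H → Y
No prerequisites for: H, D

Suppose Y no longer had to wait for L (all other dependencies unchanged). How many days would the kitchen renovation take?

Original critical path: D→E→F = 5+4+2 = 11 ⇒ 11 days.
Without L→Y, Y's earliest start moves from 6 to 2.
After: D→E→F = 5+4+2 = 11 → 11 days.

11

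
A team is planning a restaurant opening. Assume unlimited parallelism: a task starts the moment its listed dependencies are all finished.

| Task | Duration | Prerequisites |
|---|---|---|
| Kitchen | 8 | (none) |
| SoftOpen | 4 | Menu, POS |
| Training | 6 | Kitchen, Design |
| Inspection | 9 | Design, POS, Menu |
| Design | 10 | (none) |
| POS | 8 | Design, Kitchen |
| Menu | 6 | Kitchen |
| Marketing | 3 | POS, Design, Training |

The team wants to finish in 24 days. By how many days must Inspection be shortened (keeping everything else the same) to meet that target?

Current finish: 27 days; target: 24.
Inspection is on every critical path, so each day cut from Inspection cuts the finish by one (this holds down to a finish of 22).
Need 27 − 24 = 3 days off Inspection → Inspection becomes 6 days, finish becomes 24.

3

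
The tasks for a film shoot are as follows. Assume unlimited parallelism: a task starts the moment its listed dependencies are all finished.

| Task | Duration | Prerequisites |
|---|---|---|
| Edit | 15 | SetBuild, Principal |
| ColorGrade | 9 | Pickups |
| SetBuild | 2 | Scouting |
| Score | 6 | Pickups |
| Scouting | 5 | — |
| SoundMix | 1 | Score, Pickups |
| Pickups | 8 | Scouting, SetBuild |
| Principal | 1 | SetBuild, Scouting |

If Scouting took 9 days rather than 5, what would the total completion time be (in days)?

28

The binding path is Scouting→SetBuild→Pickups→ColorGrade = 5+2+8+9 = 24; finish at 24 days.
Scouting is on the critical path; changing it to 9 makes that path 28 days.
The critical path is still Scouting→SetBuild→Pickups→ColorGrade; finish is now 28 days.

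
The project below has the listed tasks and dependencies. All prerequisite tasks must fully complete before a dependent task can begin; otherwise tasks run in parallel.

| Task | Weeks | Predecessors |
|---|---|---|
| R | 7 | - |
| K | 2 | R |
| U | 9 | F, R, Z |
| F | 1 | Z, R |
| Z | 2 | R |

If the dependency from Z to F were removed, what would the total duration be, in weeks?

18

Original critical path: R→Z→F→U = 7+2+1+9 = 19 ⇒ 19 weeks.
Without Z→F, F's earliest start moves from 9 to 7.
The longest chain is now R→Z→U = 7+2+9 = 18, so the schedule takes 18 weeks.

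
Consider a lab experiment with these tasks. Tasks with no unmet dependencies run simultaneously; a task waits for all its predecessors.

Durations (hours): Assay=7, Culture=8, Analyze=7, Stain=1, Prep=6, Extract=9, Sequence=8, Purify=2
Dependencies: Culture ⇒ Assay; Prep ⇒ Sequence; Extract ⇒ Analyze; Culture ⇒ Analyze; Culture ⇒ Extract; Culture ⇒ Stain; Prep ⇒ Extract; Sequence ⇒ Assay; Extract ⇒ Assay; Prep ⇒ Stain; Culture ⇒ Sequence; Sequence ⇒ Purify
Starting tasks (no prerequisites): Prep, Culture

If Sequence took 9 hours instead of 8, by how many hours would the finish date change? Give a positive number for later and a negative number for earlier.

Critical path before the change: Culture→Extract→Assay = 8+9+7 = 24 giving 24 hours.
Sequence has 1 hour of float (longest path through it is 23).
The critical path is still Culture→Extract→Assay; finish is now 24 hours.
Change in finish: 24 − 24 = +0 hours.

0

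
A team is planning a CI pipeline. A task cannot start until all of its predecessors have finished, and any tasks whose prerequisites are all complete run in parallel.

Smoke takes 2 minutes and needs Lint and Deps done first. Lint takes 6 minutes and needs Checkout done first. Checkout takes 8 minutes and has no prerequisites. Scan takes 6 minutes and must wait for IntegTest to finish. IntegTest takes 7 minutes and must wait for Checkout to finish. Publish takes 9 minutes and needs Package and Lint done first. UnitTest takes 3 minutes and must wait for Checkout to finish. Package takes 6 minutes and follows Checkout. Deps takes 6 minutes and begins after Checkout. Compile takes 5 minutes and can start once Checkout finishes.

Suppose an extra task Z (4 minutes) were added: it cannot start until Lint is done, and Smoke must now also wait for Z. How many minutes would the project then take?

23

Originally the project takes 23 minutes.
With Z inserted, Smoke now waits for max(Lint, Deps, Z).
New critical path: Checkout→Lint→Publish = 8+6+9 = 23 ⇒ 23 minutes.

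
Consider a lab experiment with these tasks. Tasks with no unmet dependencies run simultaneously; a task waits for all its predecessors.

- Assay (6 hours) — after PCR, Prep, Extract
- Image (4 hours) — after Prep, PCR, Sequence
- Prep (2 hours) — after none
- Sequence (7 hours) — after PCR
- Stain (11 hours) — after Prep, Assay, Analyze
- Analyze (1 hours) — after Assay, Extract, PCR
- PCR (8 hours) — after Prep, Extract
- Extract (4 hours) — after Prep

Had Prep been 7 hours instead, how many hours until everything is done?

37

As given, the longest chain is Prep→Extract→PCR→Assay→Analyze→Stain = 2+4+8+6+1+11 = 32, so the finish is 32 hours.
Since Prep is critical, the +5 change carries straight to that chain (now 37 hours).
That remains the longest chain; total 37 hours.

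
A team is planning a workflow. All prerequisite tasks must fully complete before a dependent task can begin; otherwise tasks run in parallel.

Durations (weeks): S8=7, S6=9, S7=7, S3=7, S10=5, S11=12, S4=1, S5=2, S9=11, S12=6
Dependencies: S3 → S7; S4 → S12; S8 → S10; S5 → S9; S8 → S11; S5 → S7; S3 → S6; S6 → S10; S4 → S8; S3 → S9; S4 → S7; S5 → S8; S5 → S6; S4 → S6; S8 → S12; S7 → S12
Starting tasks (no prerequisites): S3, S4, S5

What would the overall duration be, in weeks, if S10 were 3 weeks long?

Critical path before the change: S3→S6→S10 = 7+9+5 = 21 giving 21 weeks.
S10 lies on that path, so at 3 weeks the path becomes 19 weeks.
The binding chain switches to S5→S8→S11 = 2+7+12 = 21; finish 21 weeks.

21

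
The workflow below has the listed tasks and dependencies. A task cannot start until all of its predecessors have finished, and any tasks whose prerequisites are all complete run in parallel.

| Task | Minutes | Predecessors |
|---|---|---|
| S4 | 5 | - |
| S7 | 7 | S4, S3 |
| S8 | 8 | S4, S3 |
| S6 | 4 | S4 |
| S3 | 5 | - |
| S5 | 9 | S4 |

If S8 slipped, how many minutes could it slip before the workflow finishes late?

1

S4→S5 = 5+9 = 14 sets the makespan at 14 minutes.
S8 finishes as early as 13 and must finish by 14.
So S8 can slip 14 − 13 = 1 minute.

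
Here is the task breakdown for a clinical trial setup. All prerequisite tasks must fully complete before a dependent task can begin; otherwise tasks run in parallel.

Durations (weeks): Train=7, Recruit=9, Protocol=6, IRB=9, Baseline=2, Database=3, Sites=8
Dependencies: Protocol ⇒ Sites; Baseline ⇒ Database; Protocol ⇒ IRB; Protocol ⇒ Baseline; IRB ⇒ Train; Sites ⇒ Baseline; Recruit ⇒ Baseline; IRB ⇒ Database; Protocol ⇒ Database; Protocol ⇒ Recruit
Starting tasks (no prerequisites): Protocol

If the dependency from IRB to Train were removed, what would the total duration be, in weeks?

With the dependency in place, Protocol→IRB→Train = 6+9+7 = 22 sets the finish at 22 weeks.
Without IRB→Train, Train's earliest start moves from 15 to 0.
After: Protocol→Recruit→Baseline→Database = 6+9+2+3 = 20 → 20 weeks.

20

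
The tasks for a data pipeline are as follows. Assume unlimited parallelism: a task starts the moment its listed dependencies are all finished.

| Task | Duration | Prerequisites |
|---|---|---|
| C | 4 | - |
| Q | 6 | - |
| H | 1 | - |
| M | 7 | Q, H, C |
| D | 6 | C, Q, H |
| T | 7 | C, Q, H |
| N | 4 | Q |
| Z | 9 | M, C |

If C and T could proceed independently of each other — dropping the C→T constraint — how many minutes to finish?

With the dependency in place, Q→M→Z = 6+7+9 = 22 sets the finish at 22 minutes.
Dropping C→T doesn't change T's earliest start (6); another predecessor still binds.
After: Q→M→Z = 6+7+9 = 22 → 22 minutes.

22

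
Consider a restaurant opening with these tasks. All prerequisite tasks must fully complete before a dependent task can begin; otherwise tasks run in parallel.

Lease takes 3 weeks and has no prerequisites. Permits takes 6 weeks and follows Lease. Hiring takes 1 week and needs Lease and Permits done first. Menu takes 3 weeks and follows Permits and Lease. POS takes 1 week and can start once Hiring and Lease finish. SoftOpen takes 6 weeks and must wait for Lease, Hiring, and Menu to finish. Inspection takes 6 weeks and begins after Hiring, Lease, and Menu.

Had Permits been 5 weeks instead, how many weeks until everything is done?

Critical path before the change: Lease→Permits→Menu→SoftOpen = 3+6+3+6 = 18 giving 18 weeks.
Permits is on the critical path; changing it to 5 makes that path 17 weeks.
The critical path is still Lease→Permits→Menu→SoftOpen; finish is now 17 weeks.

17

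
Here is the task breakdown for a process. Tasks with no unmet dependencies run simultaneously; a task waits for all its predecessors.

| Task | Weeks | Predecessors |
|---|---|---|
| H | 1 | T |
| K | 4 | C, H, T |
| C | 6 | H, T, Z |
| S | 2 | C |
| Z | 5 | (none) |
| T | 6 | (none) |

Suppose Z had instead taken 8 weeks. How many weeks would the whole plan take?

18

As given, the longest chain is T→H→C→K = 6+1+6+4 = 17, so the finish is 17 weeks.
Z has 2 weeks of float (longest path through it is 15).
Now Z→C→K = 8+6+4 = 18 is longest, so the finish becomes 18 weeks.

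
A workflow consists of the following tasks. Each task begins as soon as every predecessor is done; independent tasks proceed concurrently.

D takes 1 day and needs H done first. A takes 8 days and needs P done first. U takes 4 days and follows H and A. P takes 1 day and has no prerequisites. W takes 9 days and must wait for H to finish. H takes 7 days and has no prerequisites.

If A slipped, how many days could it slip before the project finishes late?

3

The longest chain is H→W = 7+9 = 16; overall finish 16 days.
Longest path through A: 13 days (earliest finish 9, latest finish 12).
So A can slip 12 − 9 = 3 days.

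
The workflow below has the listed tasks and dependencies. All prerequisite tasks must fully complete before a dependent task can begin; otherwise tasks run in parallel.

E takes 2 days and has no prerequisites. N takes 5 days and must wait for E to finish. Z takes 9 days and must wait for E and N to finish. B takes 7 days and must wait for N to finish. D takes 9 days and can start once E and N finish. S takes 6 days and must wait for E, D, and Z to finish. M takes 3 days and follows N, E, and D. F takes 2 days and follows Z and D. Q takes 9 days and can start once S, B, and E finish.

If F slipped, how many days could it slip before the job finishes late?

13

E→N→Z→S→Q = 2+5+9+6+9 = 31 sets the makespan at 31 days.
The longest chain containing F totals 18 days.
Slack of F = 29 − 16 = 13 days.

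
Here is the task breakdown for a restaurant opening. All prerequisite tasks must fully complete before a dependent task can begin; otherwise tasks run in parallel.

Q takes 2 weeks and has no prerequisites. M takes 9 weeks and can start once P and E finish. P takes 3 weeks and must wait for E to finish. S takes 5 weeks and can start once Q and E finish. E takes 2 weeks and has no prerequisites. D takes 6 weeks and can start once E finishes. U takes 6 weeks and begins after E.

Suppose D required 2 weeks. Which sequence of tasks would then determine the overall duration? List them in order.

E, P, M

Baseline: E→P→M = 2+3+9 = 14 → 14 weeks.
The longest path through D is only 8 weeks, so D has float 6.
That remains the longest chain; total 14 weeks.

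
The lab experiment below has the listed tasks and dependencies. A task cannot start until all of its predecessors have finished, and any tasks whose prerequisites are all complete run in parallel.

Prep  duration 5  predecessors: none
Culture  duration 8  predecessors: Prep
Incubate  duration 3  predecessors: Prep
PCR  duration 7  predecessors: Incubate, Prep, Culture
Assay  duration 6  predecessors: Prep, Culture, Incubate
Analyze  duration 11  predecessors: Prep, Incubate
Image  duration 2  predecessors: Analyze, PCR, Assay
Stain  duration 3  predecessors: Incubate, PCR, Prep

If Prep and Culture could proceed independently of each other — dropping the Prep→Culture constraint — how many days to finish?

Before: longest chain Prep→Culture→PCR→Stain = 5+8+7+3 = 23, finish 23.
Without Prep→Culture, Culture's earliest start moves from 5 to 0.
After: Prep→Incubate→Analyze→Image = 5+3+11+2 = 21 → 21 days.

21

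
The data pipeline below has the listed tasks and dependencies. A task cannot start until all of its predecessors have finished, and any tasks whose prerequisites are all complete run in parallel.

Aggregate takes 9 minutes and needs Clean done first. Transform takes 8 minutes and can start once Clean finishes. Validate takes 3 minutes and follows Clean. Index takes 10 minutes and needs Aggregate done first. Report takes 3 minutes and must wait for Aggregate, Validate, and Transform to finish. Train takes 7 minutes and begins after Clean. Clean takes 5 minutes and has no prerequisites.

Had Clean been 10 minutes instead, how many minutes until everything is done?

29

Critical path before the change: Clean→Aggregate→Index = 5+9+10 = 24 giving 24 minutes.
Clean lies on that path, so at 10 minutes the path becomes 29 minutes.
No other chain overtakes it, so the finish is 29 minutes.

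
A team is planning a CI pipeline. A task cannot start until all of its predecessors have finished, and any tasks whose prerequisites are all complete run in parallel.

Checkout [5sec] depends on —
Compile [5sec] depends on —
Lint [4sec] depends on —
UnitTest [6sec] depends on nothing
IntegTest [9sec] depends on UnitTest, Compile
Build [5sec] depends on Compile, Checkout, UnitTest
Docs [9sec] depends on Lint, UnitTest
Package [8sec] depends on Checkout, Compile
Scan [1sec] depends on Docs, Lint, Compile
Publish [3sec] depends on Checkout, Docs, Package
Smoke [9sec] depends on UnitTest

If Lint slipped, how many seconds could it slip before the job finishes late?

2

Critical path: UnitTest→Docs→Publish = 6+9+3 = 18, so the finish is 18 seconds.
Lint finishes as early as 4 and must finish by 6.
Slack of Lint = 2 − 0 = 2 seconds.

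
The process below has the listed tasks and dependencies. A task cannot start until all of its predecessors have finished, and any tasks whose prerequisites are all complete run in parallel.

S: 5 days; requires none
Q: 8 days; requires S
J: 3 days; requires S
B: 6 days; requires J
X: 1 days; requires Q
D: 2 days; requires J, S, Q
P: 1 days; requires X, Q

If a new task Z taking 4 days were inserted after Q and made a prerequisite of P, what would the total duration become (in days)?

18

Originally the job takes 15 days.
With Z inserted, P now waits for max(X, Q, Z).
New critical path: S→Q→Z→P = 5+8+4+1 = 18 ⇒ 18 days.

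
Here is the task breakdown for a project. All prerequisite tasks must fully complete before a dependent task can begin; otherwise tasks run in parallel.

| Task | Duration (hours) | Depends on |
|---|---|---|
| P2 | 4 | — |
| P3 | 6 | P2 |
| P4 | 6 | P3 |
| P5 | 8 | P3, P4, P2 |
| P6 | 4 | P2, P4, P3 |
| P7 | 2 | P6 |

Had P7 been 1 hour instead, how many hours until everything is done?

24

Actual critical path: P2→P3→P4→P5 = 4+6+6+8 = 24 ⇒ 24 hours.
The longest path through P7 is only 22 hours, so P7 has float 2.
That remains the longest chain; total 24 hours.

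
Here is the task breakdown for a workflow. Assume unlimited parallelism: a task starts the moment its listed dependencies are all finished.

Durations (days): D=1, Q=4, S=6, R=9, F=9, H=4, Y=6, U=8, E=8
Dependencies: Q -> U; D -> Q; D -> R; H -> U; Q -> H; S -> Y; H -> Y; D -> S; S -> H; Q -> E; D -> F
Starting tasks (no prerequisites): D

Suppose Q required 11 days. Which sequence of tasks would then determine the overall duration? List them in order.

As given, the longest chain is D→S→H→U = 1+6+4+8 = 19, so the finish is 19 days.
Q is off the critical path — its longest chain is 17 days, giving 2 of slack.
The binding chain switches to D→Q→H→U = 1+11+4+8 = 24; finish 24 days.

D, Q, H, U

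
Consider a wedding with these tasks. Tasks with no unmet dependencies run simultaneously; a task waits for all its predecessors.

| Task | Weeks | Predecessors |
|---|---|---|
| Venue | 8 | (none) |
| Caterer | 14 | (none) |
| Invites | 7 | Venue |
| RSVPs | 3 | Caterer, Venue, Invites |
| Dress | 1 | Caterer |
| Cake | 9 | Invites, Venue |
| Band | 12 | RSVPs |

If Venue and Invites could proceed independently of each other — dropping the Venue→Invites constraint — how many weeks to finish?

29

Before: longest chain Venue→Invites→RSVPs→Band = 8+7+3+12 = 30, finish 30.
Without Venue→Invites, Invites's earliest start moves from 8 to 0.
New critical path: Caterer→RSVPs→Band = 14+3+12 = 29 ⇒ 29 weeks.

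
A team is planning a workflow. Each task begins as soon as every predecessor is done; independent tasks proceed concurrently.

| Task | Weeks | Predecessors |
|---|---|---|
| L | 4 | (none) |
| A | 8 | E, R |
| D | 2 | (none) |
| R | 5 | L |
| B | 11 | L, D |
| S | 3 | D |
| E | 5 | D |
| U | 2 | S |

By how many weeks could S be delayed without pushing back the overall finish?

Critical path: L→R→A = 4+5+8 = 17, so the finish is 17 weeks.
S finishes as early as 5 and must finish by 15.
Slack of S = 12 − 2 = 10 weeks.

10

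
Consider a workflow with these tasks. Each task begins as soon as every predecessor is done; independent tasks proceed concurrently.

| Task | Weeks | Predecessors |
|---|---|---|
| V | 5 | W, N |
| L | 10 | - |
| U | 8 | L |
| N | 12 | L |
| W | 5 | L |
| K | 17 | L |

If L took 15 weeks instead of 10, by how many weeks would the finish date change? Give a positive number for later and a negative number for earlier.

5

Actual critical path: L→N→V = 10+12+5 = 27 ⇒ 27 weeks.
L is on the critical path; changing it to 15 makes that path 32 weeks.
No other chain overtakes it, so the finish is 32 weeks.
Change in finish: 32 − 27 = +5 weeks.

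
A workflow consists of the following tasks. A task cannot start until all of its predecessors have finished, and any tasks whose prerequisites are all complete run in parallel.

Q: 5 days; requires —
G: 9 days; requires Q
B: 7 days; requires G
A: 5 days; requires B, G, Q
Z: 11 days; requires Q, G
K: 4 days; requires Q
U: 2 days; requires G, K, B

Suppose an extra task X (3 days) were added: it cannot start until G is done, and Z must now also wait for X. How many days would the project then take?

Originally the project takes 26 days.
With X inserted, Z now waits for max(Q, G, X).
New critical path: Q→G→X→Z = 5+9+3+11 = 28 ⇒ 28 days.

28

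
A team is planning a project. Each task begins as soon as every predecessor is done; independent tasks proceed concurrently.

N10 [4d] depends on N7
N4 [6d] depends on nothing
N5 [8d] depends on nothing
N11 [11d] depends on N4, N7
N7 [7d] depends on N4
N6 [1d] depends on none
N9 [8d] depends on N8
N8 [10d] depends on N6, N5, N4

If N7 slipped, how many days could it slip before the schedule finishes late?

2

The longest chain is N5→N8→N9 = 8+10+8 = 26; overall finish 26 days.
The longest chain containing N7 totals 24 days.
Slack of N7 = 8 − 6 = 2 days.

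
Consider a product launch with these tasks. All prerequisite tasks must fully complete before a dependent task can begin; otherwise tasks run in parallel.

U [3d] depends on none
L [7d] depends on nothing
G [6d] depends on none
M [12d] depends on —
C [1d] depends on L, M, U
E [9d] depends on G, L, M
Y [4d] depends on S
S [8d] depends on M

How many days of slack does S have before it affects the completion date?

M→S→Y = 12+8+4 = 24 sets the makespan at 24 days.
Longest path through S: 24 days (earliest finish 20, latest finish 20).
Slack of S = 12 − 12 = 0 days.

0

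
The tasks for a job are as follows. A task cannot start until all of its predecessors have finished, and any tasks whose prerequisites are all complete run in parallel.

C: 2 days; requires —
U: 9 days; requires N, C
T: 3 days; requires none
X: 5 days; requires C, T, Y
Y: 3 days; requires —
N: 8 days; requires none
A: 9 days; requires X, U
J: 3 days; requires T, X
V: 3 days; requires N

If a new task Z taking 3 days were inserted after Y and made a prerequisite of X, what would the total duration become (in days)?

Originally the job takes 26 days.
With Z inserted, X now waits for max(C, T, Y, Z).
New critical path: N→U→A = 8+9+9 = 26 ⇒ 26 days.

26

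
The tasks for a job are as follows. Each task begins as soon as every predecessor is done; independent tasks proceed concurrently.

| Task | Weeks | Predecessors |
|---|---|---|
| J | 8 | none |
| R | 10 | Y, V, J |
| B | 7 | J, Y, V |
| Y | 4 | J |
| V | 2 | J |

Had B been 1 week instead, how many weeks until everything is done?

22

Actual critical path: J→Y→R = 8+4+10 = 22 ⇒ 22 weeks.
B is off the critical path — its longest chain is 19 weeks, giving 3 of slack.
The critical path is still J→Y→R; finish is now 22 weeks.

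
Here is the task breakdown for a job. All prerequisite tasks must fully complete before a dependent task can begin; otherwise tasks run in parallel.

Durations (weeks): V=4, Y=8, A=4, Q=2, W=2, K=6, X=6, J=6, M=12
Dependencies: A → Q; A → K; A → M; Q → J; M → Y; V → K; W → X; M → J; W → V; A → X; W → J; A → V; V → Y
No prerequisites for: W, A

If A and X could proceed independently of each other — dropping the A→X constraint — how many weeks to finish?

With the dependency in place, A→M→Y = 4+12+8 = 24 sets the finish at 24 weeks.
Without A→X, X's earliest start moves from 4 to 2.
New critical path: A→M→Y = 4+12+8 = 24 ⇒ 24 weeks.

24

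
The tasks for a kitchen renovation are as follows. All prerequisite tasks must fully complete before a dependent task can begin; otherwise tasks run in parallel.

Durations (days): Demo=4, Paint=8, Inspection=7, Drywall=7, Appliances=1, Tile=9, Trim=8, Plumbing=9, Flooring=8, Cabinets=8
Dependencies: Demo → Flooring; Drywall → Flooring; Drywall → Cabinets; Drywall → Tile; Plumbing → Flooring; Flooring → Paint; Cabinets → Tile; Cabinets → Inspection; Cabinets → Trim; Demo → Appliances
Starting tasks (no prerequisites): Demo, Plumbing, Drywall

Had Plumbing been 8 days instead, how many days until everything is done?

As given, the longest chain is Plumbing→Flooring→Paint = 9+8+8 = 25, so the finish is 25 days.
Plumbing is on the critical path; changing it to 8 makes that path 24 days.
That remains the longest chain; total 24 days.

24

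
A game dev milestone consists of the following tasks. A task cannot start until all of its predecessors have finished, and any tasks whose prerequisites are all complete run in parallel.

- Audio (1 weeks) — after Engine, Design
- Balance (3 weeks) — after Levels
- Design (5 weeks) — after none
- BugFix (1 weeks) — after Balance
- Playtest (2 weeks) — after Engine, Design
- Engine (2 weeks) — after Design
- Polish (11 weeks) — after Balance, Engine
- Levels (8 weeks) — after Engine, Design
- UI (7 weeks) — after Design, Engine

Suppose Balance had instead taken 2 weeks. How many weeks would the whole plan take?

Actual critical path: Design→Engine→Levels→Balance→Polish = 5+2+8+3+11 = 29 ⇒ 29 weeks.
Since Balance is critical, the -1 change carries straight to that chain (now 28 weeks).
That remains the longest chain; total 28 weeks.

28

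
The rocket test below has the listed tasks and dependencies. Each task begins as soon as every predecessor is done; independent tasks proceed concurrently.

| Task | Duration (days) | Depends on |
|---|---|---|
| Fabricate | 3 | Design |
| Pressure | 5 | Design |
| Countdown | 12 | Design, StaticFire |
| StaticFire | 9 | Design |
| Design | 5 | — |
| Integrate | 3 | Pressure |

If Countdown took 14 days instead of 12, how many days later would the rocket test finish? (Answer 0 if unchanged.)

2

As given, the longest chain is Design→StaticFire→Countdown = 5+9+12 = 26, so the finish is 26 days.
Since Countdown is critical, the +2 change carries straight to that chain (now 28 days).
No other chain overtakes it, so the finish is 28 days.
Change in finish: 28 − 26 = +2 days.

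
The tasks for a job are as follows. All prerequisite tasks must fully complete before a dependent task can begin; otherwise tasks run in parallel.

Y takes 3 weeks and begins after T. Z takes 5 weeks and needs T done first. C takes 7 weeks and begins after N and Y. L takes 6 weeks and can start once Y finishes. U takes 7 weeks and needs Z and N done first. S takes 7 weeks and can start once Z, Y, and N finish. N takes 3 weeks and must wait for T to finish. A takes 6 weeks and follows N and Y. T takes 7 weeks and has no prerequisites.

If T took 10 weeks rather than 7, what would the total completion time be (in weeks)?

Actual critical path: T→Z→S = 7+5+7 = 19 ⇒ 19 weeks.
Since T is critical, the +3 change carries straight to that chain (now 22 weeks).
No other chain overtakes it, so the finish is 22 weeks.

22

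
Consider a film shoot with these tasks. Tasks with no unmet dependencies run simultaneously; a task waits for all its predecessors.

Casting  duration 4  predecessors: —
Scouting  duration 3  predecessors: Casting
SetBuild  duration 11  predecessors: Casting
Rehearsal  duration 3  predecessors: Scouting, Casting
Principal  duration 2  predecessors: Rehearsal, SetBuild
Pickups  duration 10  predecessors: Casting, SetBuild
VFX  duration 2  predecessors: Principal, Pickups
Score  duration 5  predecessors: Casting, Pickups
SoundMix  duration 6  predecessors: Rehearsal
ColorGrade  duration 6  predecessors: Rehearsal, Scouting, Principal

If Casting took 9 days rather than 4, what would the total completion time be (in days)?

Critical path before the change: Casting→SetBuild→Pickups→Score = 4+11+10+5 = 30 giving 30 days.
Casting is on the critical path; changing it to 9 makes that path 35 days.
The critical path is still Casting→SetBuild→Pickups→Score; finish is now 35 days.

35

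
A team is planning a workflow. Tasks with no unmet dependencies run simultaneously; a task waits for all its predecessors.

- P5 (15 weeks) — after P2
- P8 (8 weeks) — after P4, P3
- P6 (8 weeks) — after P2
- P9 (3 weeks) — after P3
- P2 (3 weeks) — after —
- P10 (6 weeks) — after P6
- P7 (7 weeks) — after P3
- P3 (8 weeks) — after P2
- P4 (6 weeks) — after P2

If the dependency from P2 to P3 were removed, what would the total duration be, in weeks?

Before: longest chain P2→P3→P8 = 3+8+8 = 19, finish 19.
Without P2→P3, P3's earliest start moves from 3 to 0.
New critical path: P2→P5 = 3+15 = 18 ⇒ 18 weeks.

18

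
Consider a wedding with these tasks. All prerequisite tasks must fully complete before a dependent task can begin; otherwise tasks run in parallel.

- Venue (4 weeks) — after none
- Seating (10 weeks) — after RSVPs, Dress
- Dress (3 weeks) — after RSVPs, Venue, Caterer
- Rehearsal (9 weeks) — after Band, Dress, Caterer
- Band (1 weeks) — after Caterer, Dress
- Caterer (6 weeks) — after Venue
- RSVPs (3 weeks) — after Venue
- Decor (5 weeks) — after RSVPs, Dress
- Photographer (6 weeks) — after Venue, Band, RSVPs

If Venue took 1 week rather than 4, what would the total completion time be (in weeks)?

Baseline: Venue→Caterer→Dress→Band→Rehearsal = 4+6+3+1+9 = 23 → 23 weeks.
Since Venue is critical, the -3 change carries straight to that chain (now 20 weeks).
The critical path is still Venue→Caterer→Dress→Band→Rehearsal; finish is now 20 weeks.

20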